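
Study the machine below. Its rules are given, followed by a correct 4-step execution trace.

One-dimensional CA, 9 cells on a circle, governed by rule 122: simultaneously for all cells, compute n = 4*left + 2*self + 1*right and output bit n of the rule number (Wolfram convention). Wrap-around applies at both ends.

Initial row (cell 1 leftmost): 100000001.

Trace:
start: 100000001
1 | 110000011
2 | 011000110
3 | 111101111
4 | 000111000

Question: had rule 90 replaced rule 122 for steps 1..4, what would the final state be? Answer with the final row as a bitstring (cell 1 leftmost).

000101000

(re-executing steps 1..4 under rule 90; state before step 1: 100000001)
1 | 110000011
2 | 011000110
3 | 111101111
4 | 000101000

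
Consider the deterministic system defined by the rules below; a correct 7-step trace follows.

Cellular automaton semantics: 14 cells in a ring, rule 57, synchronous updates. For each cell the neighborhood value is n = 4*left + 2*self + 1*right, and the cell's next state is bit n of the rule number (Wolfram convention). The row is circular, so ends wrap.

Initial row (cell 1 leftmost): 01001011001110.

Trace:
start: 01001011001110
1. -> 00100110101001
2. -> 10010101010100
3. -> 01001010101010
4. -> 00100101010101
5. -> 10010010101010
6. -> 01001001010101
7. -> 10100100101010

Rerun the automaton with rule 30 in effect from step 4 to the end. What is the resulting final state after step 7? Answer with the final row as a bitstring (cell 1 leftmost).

(re-executing steps 4..7 under rule 30; state before step 4: 01001010101010)
4. -> 11111010101011
5. -> 00000010101010
6. -> 00000110101011
7. -> 10001100101010

10001100101010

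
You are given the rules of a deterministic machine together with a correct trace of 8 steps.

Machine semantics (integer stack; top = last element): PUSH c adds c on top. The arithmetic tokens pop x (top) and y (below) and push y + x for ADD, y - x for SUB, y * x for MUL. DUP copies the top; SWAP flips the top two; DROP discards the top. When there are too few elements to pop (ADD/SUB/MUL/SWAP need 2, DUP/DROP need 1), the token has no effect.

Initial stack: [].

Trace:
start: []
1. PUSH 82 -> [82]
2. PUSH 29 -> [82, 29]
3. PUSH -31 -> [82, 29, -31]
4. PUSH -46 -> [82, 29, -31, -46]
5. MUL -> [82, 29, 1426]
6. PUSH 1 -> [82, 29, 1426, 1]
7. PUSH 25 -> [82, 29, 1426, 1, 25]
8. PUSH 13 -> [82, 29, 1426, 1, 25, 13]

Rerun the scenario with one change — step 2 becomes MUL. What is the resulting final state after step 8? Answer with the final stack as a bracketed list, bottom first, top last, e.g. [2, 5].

(re-executing from step 2 with the substitution; state before step 2: [82])
2. MUL -> [82]
3. PUSH -31 -> [82, -31]
4. PUSH -46 -> [82, -31, -46]
5. MUL -> [82, 1426]
6. PUSH 1 -> [82, 1426, 1]
7. PUSH 25 -> [82, 1426, 1, 25]
8. PUSH 13 -> [82, 1426, 1, 25, 13]

[82, 1426, 1, 25, 13]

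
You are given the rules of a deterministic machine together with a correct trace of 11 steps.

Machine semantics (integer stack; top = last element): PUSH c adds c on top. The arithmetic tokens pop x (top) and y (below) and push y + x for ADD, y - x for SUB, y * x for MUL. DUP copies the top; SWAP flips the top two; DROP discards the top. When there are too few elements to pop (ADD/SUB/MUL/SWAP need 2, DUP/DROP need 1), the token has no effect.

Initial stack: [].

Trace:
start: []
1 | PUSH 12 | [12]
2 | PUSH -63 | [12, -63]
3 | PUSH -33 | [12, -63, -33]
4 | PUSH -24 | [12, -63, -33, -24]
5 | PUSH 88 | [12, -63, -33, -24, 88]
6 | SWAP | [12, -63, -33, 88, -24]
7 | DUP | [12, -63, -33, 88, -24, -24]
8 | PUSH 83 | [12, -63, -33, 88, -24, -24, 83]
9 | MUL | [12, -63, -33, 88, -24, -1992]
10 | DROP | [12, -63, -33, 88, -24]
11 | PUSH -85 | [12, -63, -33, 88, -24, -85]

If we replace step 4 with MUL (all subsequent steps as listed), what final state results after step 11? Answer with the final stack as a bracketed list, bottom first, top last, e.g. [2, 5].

(re-executing from step 4 with the substitution; state before step 4: [12, -63, -33])
4 | MUL | [12, 2079]
5 | PUSH 88 | [12, 2079, 88]
6 | SWAP | [12, 88, 2079]
7 | DUP | [12, 88, 2079, 2079]
8 | PUSH 83 | [12, 88, 2079, 2079, 83]
9 | MUL | [12, 88, 2079, 172557]
10 | DROP | [12, 88, 2079]
11 | PUSH -85 | [12, 88, 2079, -85]

[12, 88, 2079, -85]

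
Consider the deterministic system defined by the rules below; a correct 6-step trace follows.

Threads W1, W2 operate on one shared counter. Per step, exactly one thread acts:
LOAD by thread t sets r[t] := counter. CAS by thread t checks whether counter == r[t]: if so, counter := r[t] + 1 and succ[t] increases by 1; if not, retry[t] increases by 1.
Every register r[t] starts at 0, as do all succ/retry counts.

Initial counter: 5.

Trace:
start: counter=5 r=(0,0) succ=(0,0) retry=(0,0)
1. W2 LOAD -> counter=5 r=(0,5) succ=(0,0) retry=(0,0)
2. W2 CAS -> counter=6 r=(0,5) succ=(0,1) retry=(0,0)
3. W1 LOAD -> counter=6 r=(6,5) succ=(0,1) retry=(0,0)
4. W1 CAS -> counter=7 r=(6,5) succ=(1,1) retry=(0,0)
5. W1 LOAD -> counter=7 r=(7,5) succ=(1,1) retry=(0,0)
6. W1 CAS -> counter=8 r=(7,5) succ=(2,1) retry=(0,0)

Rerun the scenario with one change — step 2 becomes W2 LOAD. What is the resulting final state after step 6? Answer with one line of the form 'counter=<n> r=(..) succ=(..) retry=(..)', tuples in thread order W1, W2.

counter=7 r=(6,5) succ=(2,0) retry=(0,0)

(re-executing from step 2 with the substitution; state before step 2: counter=5 r=(0,5) succ=(0,0) retry=(0,0))
2. W2 LOAD -> counter=5 r=(0,5) succ=(0,0) retry=(0,0)
3. W1 LOAD -> counter=5 r=(5,5) succ=(0,0) retry=(0,0)
4. W1 CAS -> counter=6 r=(5,5) succ=(1,0) retry=(0,0)
5. W1 LOAD -> counter=6 r=(6,5) succ=(1,0) retry=(0,0)
6. W1 CAS -> counter=7 r=(6,5) succ=(2,0) retry=(0,0)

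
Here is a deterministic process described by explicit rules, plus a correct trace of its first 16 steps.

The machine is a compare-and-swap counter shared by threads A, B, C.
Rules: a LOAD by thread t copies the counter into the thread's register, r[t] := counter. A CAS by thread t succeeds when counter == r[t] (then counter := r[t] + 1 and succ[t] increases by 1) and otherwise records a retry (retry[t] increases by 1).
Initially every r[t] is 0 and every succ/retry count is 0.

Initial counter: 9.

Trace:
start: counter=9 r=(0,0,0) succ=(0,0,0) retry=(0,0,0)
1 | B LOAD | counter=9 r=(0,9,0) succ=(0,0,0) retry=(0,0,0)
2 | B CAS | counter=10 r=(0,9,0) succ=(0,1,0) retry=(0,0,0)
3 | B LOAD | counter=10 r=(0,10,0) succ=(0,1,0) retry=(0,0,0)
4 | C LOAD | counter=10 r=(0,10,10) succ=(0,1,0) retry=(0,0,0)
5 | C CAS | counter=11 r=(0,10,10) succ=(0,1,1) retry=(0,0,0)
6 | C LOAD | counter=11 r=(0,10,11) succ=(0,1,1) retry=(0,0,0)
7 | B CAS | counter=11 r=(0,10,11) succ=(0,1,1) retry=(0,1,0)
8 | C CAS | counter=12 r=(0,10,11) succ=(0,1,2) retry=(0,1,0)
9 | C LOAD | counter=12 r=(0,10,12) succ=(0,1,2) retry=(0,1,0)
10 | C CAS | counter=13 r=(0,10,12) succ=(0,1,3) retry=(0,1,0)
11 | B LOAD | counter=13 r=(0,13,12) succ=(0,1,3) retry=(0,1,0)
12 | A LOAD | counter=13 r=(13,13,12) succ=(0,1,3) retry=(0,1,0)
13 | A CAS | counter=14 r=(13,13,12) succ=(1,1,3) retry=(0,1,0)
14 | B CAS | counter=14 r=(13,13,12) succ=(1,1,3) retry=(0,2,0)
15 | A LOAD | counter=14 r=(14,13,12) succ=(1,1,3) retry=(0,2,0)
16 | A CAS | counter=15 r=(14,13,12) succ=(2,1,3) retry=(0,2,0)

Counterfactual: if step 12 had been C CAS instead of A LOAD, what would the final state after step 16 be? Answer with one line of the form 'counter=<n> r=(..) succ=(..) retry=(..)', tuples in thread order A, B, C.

(re-executing from step 12 with the substitution; state before step 12: counter=13 r=(0,13,12) succ=(0,1,3) retry=(0,1,0))
12 | C CAS | counter=13 r=(0,13,12) succ=(0,1,3) retry=(0,1,1)
13 | A CAS | counter=13 r=(0,13,12) succ=(0,1,3) retry=(1,1,1)
14 | B CAS | counter=14 r=(0,13,12) succ=(0,2,3) retry=(1,1,1)
15 | A LOAD | counter=14 r=(14,13,12) succ=(0,2,3) retry=(1,1,1)
16 | A CAS | counter=15 r=(14,13,12) succ=(1,2,3) retry=(1,1,1)

counter=15 r=(14,13,12) succ=(1,2,3) retry=(1,1,1)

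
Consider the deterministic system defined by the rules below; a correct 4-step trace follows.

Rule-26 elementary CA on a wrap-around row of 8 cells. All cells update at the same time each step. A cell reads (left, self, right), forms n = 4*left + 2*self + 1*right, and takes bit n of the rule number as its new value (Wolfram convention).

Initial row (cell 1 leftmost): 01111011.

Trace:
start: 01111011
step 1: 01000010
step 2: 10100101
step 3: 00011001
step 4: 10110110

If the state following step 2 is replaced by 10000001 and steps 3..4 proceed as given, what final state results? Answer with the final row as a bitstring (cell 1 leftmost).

00100110

state after step 2 := 10000001
step 3: 01000011
step 4: 00100110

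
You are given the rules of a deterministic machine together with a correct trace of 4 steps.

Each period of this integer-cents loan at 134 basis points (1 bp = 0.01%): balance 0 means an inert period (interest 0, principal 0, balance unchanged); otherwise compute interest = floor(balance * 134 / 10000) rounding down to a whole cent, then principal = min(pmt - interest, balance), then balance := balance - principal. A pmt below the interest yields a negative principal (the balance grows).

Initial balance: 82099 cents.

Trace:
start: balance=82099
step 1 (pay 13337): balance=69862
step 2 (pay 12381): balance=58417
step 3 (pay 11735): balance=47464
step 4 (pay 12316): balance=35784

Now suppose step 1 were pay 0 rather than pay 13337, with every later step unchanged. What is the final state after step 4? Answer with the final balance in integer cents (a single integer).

49663

(re-executing from step 1 with the substitution; state before step 1: balance=82099)
step 1 (pay 0): balance=83199
step 2 (pay 12381): balance=71932
step 3 (pay 11735): balance=61160
step 4 (pay 12316): balance=49663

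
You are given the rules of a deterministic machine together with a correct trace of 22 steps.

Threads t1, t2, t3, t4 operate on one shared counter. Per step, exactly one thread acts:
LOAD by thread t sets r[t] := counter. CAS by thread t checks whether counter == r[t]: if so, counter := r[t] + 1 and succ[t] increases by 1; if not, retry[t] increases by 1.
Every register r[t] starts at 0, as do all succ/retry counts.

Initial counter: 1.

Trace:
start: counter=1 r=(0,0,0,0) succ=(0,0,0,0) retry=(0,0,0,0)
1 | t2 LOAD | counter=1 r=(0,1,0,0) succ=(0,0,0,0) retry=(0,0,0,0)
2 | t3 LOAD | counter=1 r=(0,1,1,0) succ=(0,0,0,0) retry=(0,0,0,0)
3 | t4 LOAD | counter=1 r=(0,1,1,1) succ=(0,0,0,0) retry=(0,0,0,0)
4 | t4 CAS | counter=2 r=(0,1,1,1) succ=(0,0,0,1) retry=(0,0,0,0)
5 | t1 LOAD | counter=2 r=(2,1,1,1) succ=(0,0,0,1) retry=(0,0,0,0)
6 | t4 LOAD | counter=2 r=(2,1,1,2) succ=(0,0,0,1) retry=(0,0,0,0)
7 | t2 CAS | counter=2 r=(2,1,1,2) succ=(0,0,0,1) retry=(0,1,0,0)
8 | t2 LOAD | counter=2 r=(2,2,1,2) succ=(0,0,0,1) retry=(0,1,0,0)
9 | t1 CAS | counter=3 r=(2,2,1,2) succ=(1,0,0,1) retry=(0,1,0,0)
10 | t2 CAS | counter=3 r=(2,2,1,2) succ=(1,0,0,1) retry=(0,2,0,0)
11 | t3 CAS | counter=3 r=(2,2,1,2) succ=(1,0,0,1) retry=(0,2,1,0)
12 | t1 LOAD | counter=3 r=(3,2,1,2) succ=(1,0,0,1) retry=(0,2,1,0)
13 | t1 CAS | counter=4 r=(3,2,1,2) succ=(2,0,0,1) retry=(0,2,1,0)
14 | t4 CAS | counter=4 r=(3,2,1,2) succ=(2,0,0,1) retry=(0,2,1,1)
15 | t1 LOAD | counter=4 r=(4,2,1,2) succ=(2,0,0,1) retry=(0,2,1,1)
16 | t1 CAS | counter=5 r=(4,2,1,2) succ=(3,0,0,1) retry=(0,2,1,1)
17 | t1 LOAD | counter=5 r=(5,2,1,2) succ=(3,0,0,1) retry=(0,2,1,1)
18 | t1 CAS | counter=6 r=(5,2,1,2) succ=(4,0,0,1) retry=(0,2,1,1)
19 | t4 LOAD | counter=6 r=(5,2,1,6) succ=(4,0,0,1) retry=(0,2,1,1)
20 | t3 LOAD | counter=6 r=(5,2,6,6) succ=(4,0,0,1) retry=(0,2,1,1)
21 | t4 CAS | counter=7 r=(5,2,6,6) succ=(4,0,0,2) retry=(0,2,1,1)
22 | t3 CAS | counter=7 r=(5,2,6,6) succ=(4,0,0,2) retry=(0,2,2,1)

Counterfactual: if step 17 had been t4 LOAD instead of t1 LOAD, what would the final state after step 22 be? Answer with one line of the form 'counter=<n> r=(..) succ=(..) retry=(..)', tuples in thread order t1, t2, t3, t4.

counter=6 r=(4,2,5,5) succ=(3,0,0,2) retry=(1,2,2,1)

(re-executing from step 17 with the substitution; state before step 17: counter=5 r=(4,2,1,2) succ=(3,0,0,1) retry=(0,2,1,1))
17 | t4 LOAD | counter=5 r=(4,2,1,5) succ=(3,0,0,1) retry=(0,2,1,1)
18 | t1 CAS | counter=5 r=(4,2,1,5) succ=(3,0,0,1) retry=(1,2,1,1)
19 | t4 LOAD | counter=5 r=(4,2,1,5) succ=(3,0,0,1) retry=(1,2,1,1)
20 | t3 LOAD | counter=5 r=(4,2,5,5) succ=(3,0,0,1) retry=(1,2,1,1)
21 | t4 CAS | counter=6 r=(4,2,5,5) succ=(3,0,0,2) retry=(1,2,1,1)
22 | t3 CAS | counter=6 r=(4,2,5,5) succ=(3,0,0,2) retry=(1,2,2,1)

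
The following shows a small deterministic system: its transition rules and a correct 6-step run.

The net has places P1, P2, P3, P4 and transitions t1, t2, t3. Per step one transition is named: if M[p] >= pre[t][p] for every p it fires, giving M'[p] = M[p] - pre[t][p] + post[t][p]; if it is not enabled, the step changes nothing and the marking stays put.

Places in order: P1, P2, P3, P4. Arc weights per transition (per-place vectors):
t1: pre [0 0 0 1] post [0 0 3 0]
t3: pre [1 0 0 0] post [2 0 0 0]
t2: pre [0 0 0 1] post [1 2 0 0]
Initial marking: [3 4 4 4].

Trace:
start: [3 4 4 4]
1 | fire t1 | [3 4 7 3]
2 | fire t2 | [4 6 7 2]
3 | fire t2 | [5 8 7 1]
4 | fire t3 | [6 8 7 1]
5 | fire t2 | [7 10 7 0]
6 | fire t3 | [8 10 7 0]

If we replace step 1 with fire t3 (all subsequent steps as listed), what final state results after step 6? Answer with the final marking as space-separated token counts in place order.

9 10 4 1

(re-executing from step 1 with the substitution; state before step 1: [3 4 4 4])
1 | fire t3 | [4 4 4 4]
2 | fire t2 | [5 6 4 3]
3 | fire t2 | [6 8 4 2]
4 | fire t3 | [7 8 4 2]
5 | fire t2 | [8 10 4 1]
6 | fire t3 | [9 10 4 1]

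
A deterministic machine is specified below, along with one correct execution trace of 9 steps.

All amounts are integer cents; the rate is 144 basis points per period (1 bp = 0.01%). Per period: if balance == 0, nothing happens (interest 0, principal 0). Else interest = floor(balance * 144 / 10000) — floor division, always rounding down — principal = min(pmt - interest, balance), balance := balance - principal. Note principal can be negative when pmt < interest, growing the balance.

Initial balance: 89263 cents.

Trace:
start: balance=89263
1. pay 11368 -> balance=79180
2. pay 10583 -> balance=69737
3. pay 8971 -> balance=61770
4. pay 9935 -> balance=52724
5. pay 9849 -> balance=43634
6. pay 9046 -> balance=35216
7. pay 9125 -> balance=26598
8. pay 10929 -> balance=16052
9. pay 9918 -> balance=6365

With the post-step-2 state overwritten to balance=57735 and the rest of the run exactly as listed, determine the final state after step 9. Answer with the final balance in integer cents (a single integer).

state after step 2 := balance=57735
3. pay 8971 -> balance=49595
4. pay 9935 -> balance=40374
5. pay 9849 -> balance=31106
6. pay 9046 -> balance=22507
7. pay 9125 -> balance=13706
8. pay 10929 -> balance=2974
9. pay 9918 -> balance=0

0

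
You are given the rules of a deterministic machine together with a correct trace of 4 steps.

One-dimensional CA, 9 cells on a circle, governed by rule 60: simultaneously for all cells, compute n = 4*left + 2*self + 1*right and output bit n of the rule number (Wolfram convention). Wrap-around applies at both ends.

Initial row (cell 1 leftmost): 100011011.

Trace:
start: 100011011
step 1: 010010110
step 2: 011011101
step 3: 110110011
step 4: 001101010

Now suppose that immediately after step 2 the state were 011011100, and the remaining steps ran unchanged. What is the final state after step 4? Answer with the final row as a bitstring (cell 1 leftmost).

state after step 2 := 011011100
step 3: 010110010
step 4: 011101011

011101011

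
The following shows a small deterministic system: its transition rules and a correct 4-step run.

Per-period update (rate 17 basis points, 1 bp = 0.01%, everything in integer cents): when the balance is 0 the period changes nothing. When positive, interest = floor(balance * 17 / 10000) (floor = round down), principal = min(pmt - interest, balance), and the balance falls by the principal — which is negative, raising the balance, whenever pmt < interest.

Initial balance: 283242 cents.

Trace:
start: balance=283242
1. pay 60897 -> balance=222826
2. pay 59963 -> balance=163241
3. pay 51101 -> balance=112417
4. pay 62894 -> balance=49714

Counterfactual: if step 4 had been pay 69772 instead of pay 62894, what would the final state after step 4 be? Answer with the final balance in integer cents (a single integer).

42836

(re-executing from step 4 with the substitution; state before step 4: balance=112417)
4. pay 69772 -> balance=42836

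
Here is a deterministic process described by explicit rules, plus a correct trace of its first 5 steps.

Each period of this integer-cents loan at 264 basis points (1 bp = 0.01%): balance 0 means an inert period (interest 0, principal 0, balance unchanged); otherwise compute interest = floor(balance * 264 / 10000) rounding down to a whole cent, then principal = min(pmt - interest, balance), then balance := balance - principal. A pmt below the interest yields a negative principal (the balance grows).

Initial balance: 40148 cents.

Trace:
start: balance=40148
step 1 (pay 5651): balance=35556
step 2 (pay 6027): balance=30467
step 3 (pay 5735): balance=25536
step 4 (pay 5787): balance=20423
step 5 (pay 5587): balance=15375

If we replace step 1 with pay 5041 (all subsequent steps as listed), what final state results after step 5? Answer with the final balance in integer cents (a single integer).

16051

(re-executing from step 1 with the substitution; state before step 1: balance=40148)
step 1 (pay 5041): balance=36166
step 2 (pay 6027): balance=31093
step 3 (pay 5735): balance=26178
step 4 (pay 5787): balance=21082
step 5 (pay 5587): balance=16051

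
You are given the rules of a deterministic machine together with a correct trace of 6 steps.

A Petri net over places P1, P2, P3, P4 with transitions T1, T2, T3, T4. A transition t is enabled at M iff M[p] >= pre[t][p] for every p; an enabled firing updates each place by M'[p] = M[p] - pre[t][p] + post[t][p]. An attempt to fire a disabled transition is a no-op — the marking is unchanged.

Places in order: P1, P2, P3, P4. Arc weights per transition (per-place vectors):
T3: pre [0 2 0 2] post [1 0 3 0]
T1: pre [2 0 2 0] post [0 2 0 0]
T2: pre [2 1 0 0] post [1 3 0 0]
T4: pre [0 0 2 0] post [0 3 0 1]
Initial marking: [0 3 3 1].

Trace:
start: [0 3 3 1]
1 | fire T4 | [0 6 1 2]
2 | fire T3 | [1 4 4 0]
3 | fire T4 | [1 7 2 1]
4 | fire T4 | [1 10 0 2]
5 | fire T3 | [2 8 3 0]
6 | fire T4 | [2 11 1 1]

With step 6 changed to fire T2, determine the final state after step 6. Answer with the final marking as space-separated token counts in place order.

(re-executing from step 6 with the substitution; state before step 6: [2 8 3 0])
6 | fire T2 | [1 10 3 0]

1 10 3 0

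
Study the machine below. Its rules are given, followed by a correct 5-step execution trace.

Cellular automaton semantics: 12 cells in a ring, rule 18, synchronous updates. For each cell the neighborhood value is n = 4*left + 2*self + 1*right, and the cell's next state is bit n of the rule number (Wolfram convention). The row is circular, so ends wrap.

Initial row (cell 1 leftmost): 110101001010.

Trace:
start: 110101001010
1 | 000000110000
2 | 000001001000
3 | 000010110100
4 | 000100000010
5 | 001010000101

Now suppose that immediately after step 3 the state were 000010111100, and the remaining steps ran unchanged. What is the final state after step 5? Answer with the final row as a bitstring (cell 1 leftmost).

001010000101

state after step 3 := 000010111100
4 | 000100000010
5 | 001010000101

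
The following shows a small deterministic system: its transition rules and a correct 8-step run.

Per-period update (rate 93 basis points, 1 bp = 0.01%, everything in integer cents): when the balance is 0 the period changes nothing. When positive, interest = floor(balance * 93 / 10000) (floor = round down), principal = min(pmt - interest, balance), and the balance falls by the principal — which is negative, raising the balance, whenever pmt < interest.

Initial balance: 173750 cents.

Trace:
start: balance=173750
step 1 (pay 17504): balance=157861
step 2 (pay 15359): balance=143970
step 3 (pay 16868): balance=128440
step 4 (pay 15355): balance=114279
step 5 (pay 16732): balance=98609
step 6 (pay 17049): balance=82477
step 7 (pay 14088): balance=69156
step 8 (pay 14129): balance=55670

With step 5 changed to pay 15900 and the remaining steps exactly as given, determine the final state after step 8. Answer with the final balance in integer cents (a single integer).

(re-executing from step 5 with the substitution; state before step 5: balance=114279)
step 5 (pay 15900): balance=99441
step 6 (pay 17049): balance=83316
step 7 (pay 14088): balance=70002
step 8 (pay 14129): balance=56524

56524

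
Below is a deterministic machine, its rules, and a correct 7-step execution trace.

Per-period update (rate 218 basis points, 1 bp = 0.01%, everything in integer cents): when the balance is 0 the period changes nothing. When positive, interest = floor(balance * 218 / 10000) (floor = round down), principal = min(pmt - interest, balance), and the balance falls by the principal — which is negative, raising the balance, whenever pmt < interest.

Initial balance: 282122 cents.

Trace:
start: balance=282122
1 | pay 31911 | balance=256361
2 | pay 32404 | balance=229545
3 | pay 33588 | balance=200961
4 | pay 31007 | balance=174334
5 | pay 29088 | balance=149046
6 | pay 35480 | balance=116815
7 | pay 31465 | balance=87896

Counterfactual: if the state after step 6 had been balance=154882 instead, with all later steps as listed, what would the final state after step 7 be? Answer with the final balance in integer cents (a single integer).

126793

state after step 6 := balance=154882
7 | pay 31465 | balance=126793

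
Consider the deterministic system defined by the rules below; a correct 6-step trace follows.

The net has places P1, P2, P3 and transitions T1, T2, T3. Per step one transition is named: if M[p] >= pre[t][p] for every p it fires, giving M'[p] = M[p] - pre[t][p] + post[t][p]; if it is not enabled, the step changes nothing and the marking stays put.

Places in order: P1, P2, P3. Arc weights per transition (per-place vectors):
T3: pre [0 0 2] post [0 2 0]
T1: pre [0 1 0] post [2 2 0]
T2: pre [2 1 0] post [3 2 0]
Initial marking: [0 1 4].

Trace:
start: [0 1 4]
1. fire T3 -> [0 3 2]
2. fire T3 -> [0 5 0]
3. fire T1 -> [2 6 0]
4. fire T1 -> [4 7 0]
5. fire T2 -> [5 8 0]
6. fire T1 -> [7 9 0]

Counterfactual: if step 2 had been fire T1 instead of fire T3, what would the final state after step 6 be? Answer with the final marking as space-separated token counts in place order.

(re-executing from step 2 with the substitution; state before step 2: [0 3 2])
2. fire T1 -> [2 4 2]
3. fire T1 -> [4 5 2]
4. fire T1 -> [6 6 2]
5. fire T2 -> [7 7 2]
6. fire T1 -> [9 8 2]

9 8 2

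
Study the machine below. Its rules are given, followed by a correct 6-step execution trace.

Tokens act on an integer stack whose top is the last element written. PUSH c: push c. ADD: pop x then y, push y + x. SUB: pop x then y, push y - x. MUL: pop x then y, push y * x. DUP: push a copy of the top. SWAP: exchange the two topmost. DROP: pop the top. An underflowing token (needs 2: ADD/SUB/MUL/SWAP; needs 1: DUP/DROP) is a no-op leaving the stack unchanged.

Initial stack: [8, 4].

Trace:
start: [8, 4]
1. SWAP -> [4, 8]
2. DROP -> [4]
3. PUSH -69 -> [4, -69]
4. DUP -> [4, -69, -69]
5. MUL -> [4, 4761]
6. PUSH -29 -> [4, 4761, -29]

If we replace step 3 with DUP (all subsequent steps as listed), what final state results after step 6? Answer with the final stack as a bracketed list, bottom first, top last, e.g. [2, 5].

(re-executing from step 3 with the substitution; state before step 3: [4])
3. DUP -> [4, 4]
4. DUP -> [4, 4, 4]
5. MUL -> [4, 16]
6. PUSH -29 -> [4, 16, -29]

[4, 16, -29]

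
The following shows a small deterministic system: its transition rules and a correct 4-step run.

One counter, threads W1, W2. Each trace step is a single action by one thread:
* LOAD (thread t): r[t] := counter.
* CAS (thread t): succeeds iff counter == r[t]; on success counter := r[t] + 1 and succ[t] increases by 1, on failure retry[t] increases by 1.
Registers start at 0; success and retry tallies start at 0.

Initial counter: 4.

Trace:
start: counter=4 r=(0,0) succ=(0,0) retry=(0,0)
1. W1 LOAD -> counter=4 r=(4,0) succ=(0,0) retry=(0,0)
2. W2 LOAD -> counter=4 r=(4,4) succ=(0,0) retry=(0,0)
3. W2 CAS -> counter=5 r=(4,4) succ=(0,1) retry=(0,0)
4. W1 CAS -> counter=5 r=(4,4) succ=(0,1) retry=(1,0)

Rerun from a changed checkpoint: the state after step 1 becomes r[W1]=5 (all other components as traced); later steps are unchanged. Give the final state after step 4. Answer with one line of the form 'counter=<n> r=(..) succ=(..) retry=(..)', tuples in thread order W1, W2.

counter=6 r=(5,4) succ=(1,1) retry=(0,0)

state after step 1 := counter=4 r=(5,0) succ=(0,0) retry=(0,0)
2. W2 LOAD -> counter=4 r=(5,4) succ=(0,0) retry=(0,0)
3. W2 CAS -> counter=5 r=(5,4) succ=(0,1) retry=(0,0)
4. W1 CAS -> counter=6 r=(5,4) succ=(1,1) retry=(0,0)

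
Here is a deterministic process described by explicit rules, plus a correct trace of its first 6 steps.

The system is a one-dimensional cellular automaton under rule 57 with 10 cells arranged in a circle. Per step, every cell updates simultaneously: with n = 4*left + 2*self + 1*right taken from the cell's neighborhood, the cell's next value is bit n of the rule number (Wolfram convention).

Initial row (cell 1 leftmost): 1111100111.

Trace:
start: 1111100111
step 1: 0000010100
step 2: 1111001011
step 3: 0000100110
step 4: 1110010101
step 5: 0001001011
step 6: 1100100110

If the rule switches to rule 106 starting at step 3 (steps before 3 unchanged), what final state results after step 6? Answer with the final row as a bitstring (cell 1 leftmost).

1010111100

(re-executing steps 3..6 under rule 106; state before step 3: 1111001011)
step 3: 0001010110
step 4: 0010101110
step 5: 0101011010
step 6: 1010111100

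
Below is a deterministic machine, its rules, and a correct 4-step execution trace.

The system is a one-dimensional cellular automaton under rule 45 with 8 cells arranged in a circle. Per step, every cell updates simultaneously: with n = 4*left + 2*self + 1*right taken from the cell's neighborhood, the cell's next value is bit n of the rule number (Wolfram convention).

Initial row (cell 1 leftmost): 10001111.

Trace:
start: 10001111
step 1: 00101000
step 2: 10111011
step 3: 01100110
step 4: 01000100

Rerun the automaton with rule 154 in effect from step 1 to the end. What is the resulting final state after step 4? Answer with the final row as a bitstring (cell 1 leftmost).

11111000

(re-executing steps 1..4 under rule 154; state before step 1: 10001111)
step 1: 01011111
step 2: 00011110
step 3: 00111101
step 4: 11111000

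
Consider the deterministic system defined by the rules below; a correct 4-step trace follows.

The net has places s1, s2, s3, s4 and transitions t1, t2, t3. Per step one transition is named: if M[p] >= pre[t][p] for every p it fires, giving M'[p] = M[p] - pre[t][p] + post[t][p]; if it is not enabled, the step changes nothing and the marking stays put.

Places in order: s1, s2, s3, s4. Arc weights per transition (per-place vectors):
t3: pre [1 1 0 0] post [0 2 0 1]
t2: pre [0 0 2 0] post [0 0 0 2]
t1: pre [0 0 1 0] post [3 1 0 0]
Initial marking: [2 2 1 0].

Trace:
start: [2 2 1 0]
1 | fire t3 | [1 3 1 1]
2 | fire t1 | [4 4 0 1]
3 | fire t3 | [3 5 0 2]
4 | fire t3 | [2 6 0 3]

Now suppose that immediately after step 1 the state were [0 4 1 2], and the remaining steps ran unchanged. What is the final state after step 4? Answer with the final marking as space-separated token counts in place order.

1 7 0 4

state after step 1 := [0 4 1 2]
2 | fire t1 | [3 5 0 2]
3 | fire t3 | [2 6 0 3]
4 | fire t3 | [1 7 0 4]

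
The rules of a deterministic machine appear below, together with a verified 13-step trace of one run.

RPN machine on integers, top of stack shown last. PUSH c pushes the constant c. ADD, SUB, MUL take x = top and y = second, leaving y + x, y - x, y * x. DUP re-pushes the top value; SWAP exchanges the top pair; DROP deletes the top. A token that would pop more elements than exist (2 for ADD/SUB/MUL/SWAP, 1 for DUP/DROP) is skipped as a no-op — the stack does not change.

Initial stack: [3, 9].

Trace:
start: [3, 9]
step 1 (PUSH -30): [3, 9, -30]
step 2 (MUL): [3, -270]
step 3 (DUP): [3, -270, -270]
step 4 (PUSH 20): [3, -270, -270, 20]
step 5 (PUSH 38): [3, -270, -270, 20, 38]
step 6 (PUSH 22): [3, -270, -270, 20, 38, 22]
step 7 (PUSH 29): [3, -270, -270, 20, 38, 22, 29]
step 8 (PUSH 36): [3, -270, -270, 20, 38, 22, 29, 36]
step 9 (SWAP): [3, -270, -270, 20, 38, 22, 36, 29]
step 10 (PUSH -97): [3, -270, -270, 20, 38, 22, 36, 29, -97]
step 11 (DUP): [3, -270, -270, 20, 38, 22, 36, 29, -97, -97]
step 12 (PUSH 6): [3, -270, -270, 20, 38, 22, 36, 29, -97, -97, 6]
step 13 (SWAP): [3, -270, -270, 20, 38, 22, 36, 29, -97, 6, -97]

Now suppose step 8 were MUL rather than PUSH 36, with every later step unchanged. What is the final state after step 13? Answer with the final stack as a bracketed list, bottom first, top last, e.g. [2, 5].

[3, -270, -270, 20, 638, 38, -97, 6, -97]

(re-executing from step 8 with the substitution; state before step 8: [3, -270, -270, 20, 38, 22, 29])
step 8 (MUL): [3, -270, -270, 20, 38, 638]
step 9 (SWAP): [3, -270, -270, 20, 638, 38]
step 10 (PUSH -97): [3, -270, -270, 20, 638, 38, -97]
step 11 (DUP): [3, -270, -270, 20, 638, 38, -97, -97]
step 12 (PUSH 6): [3, -270, -270, 20, 638, 38, -97, -97, 6]
step 13 (SWAP): [3, -270, -270, 20, 638, 38, -97, 6, -97]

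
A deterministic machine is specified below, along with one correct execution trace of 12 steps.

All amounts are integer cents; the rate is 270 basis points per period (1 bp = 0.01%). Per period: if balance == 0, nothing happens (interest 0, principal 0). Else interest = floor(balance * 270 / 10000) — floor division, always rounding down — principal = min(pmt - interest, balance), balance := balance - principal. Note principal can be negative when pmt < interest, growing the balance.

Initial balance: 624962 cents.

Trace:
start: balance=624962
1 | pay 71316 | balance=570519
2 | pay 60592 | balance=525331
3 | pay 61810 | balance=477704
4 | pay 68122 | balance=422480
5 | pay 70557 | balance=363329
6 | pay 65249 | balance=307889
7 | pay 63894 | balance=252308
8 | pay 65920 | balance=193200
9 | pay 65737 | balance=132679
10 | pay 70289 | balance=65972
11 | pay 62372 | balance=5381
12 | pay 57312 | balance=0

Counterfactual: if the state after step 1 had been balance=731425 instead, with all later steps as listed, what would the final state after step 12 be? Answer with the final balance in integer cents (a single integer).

163909

state after step 1 := balance=731425
2 | pay 60592 | balance=690581
3 | pay 61810 | balance=647416
4 | pay 68122 | balance=596774
5 | pay 70557 | balance=542329
6 | pay 65249 | balance=491722
7 | pay 63894 | balance=441104
8 | pay 65920 | balance=387093
9 | pay 65737 | balance=331807
10 | pay 70289 | balance=270476
11 | pay 62372 | balance=215406
12 | pay 57312 | balance=163909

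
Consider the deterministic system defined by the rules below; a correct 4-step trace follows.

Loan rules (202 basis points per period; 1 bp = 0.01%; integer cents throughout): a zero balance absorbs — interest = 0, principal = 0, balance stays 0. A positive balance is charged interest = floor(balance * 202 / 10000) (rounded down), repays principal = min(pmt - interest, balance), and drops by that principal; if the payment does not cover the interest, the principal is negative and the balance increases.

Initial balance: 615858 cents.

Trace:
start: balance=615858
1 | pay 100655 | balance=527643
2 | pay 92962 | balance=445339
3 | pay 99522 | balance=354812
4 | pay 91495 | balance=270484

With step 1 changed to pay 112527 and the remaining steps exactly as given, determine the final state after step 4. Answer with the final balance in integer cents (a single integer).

(re-executing from step 1 with the substitution; state before step 1: balance=615858)
1 | pay 112527 | balance=515771
2 | pay 92962 | balance=433227
3 | pay 99522 | balance=342456
4 | pay 91495 | balance=257878

257878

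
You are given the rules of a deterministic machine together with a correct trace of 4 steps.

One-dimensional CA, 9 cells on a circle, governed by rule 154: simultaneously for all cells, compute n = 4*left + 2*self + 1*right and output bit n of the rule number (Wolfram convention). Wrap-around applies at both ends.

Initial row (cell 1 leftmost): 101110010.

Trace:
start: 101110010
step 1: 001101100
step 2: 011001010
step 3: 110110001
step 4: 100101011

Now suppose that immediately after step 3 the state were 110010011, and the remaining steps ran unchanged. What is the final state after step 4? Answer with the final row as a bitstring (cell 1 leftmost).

state after step 3 := 110010011
step 4: 101101111

101101111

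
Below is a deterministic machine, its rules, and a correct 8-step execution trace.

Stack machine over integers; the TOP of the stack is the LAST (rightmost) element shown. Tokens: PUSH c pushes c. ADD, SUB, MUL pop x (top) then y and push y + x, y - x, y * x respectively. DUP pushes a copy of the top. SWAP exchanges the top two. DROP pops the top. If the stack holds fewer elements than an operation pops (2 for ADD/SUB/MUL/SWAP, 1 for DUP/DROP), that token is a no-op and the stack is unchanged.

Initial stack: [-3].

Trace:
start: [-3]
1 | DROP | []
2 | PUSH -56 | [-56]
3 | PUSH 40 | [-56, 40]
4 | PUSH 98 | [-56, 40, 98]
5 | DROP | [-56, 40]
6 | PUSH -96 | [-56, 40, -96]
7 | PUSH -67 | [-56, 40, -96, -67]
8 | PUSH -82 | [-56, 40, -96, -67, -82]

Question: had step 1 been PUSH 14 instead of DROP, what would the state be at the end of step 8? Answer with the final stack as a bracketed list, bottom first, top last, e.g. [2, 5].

(re-executing from step 1 with the substitution; state before step 1: [-3])
1 | PUSH 14 | [-3, 14]
2 | PUSH -56 | [-3, 14, -56]
3 | PUSH 40 | [-3, 14, -56, 40]
4 | PUSH 98 | [-3, 14, -56, 40, 98]
5 | DROP | [-3, 14, -56, 40]
6 | PUSH -96 | [-3, 14, -56, 40, -96]
7 | PUSH -67 | [-3, 14, -56, 40, -96, -67]
8 | PUSH -82 | [-3, 14, -56, 40, -96, -67, -82]

[-3, 14, -56, 40, -96, -67, -82]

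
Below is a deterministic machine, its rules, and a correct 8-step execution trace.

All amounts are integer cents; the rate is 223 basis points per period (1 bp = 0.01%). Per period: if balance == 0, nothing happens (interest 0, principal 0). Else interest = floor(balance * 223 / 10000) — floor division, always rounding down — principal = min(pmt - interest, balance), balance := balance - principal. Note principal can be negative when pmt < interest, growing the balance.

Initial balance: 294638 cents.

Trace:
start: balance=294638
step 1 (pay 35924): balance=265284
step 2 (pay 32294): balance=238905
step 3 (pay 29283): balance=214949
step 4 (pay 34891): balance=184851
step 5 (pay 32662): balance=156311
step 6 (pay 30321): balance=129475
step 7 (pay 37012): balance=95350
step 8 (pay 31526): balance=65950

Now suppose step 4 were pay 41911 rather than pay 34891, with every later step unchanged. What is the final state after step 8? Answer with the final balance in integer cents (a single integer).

58282

(re-executing from step 4 with the substitution; state before step 4: balance=214949)
step 4 (pay 41911): balance=177831
step 5 (pay 32662): balance=149134
step 6 (pay 30321): balance=122138
step 7 (pay 37012): balance=87849
step 8 (pay 31526): balance=58282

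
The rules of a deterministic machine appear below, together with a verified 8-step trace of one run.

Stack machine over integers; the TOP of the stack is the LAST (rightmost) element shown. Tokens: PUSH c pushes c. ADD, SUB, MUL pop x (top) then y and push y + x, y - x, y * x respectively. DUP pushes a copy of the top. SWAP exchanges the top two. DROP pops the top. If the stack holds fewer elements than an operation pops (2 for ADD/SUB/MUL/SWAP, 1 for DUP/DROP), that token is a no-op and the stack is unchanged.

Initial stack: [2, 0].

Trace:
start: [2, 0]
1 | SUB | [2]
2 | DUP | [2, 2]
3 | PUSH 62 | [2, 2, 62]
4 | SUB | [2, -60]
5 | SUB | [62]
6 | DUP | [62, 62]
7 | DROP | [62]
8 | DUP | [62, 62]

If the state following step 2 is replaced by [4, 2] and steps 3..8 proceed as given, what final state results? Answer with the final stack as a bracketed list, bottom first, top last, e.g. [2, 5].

state after step 2 := [4, 2]
3 | PUSH 62 | [4, 2, 62]
4 | SUB | [4, -60]
5 | SUB | [64]
6 | DUP | [64, 64]
7 | DROP | [64]
8 | DUP | [64, 64]

[64, 64]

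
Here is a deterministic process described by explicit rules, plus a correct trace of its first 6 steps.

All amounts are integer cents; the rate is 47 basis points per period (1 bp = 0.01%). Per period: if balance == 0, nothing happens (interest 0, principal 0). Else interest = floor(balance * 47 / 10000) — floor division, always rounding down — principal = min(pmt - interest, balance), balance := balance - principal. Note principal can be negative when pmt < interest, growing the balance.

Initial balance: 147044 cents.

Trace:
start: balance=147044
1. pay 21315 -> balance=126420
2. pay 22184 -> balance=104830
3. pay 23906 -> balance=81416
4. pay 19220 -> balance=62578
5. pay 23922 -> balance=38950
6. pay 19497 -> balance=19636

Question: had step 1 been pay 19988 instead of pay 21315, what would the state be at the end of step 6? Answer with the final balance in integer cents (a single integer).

20993

(re-executing from step 1 with the substitution; state before step 1: balance=147044)
1. pay 19988 -> balance=127747
2. pay 22184 -> balance=106163
3. pay 23906 -> balance=82755
4. pay 19220 -> balance=63923
5. pay 23922 -> balance=40301
6. pay 19497 -> balance=20993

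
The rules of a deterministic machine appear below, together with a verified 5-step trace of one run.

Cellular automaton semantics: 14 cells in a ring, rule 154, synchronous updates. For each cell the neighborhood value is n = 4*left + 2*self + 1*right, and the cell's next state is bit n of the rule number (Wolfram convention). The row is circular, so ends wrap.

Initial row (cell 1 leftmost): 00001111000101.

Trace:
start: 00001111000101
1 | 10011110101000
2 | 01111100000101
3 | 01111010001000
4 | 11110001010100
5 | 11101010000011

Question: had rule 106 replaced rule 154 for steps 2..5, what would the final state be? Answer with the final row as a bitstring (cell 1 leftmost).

11110101001001

(re-executing steps 2..5 under rule 106; state before step 2: 10011110101000)
2 | 00110011010001
3 | 01110111100010
4 | 11011100100100
5 | 11110101001001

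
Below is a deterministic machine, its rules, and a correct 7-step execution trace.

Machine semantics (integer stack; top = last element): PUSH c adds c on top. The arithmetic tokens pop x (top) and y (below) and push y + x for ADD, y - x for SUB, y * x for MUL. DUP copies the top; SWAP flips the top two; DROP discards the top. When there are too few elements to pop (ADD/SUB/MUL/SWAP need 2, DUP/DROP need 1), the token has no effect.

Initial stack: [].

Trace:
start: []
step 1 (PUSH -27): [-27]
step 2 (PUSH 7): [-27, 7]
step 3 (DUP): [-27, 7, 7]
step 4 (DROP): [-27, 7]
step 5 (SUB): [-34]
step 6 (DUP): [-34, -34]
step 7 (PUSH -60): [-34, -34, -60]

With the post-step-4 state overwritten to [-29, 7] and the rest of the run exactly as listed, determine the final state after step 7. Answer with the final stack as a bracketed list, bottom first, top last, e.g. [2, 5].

state after step 4 := [-29, 7]
step 5 (SUB): [-36]
step 6 (DUP): [-36, -36]
step 7 (PUSH -60): [-36, -36, -60]

[-36, -36, -60]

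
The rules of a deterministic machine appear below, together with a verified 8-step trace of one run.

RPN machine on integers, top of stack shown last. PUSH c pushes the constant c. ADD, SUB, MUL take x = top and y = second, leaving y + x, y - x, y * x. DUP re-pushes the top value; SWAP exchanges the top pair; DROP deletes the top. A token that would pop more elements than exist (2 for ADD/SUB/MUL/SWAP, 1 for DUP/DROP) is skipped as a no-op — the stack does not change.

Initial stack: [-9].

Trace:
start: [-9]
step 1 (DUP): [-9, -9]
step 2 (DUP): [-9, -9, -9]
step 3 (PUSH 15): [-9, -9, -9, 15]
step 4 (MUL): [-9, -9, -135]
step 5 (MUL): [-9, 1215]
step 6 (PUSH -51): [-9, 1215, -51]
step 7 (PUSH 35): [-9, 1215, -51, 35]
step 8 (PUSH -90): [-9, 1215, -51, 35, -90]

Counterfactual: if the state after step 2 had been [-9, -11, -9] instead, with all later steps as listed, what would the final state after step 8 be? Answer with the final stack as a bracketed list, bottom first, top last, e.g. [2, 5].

[-9, 1485, -51, 35, -90]

state after step 2 := [-9, -11, -9]
step 3 (PUSH 15): [-9, -11, -9, 15]
step 4 (MUL): [-9, -11, -135]
step 5 (MUL): [-9, 1485]
step 6 (PUSH -51): [-9, 1485, -51]
step 7 (PUSH 35): [-9, 1485, -51, 35]
step 8 (PUSH -90): [-9, 1485, -51, 35, -90]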